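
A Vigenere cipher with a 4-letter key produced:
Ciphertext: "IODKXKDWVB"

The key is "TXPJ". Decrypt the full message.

Step 1: Key 'TXPJ' has length 4. Extended key: TXPJTXPJTX
Step 2: Decrypt each position:
  I(8) - T(19) = 15 = P
  O(14) - X(23) = 17 = R
  D(3) - P(15) = 14 = O
  K(10) - J(9) = 1 = B
  X(23) - T(19) = 4 = E
  K(10) - X(23) = 13 = N
  D(3) - P(15) = 14 = O
  W(22) - J(9) = 13 = N
  V(21) - T(19) = 2 = C
  B(1) - X(23) = 4 = E
Plaintext: PROBENONCE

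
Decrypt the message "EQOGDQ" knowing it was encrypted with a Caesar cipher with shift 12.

Step 1: Reverse the shift by subtracting 12 from each letter position.
  E (position 4) -> position (4-12) mod 26 = 18 -> S
  Q (position 16) -> position (16-12) mod 26 = 4 -> E
  O (position 14) -> position (14-12) mod 26 = 2 -> C
  G (position 6) -> position (6-12) mod 26 = 20 -> U
  D (position 3) -> position (3-12) mod 26 = 17 -> R
  Q (position 16) -> position (16-12) mod 26 = 4 -> E
Decrypted message: SECURE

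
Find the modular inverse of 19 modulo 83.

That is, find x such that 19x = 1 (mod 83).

Step 1: We need x such that 19 * x = 1 (mod 83).
Step 2: Using the extended Euclidean algorithm or trial:
  19 * 35 = 665 = 8 * 83 + 1.
Step 3: Since 665 mod 83 = 1, the inverse is x = 35.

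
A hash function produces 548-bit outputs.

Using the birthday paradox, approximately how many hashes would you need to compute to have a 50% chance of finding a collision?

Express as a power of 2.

Step 1: The birthday paradox gives collision probability ~50% after sqrt(2^n) = 2^(n/2) hashes.
Step 2: For 548-bit output: 2^(548/2) = 2^274.
Step 3: Approximately 2^274 hash computations needed.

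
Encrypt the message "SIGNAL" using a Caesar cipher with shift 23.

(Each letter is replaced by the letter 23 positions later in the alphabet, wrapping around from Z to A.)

Step 1: For each letter, shift forward by 23 positions (mod 26).
  S (position 18) -> position (18+23) mod 26 = 15 -> P
  I (position 8) -> position (8+23) mod 26 = 5 -> F
  G (position 6) -> position (6+23) mod 26 = 3 -> D
  N (position 13) -> position (13+23) mod 26 = 10 -> K
  A (position 0) -> position (0+23) mod 26 = 23 -> X
  L (position 11) -> position (11+23) mod 26 = 8 -> I
Result: PFDKXI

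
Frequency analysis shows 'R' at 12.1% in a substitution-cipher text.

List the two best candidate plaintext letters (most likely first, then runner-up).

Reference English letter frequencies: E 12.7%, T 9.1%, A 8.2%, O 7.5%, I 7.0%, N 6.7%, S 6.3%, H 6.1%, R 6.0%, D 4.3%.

Step 1: Observed frequency of 'R' is 12.1%.
Step 2: Compute distances to each reference frequency and sort:
  E (12.7%): difference = 0.6% <-- BEST
  T (9.1%): difference = 3.0% <-- RUNNER-UP
  A (8.2%): difference = 3.9%
  O (7.5%): difference = 4.6%
  I (7.0%): difference = 5.1%
Step 3: Most likely is 'E' (12.7%, diff 0.6%); second most likely is 'T' (9.1%, diff 3.0%).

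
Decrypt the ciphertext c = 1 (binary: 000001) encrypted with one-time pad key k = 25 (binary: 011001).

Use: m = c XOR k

Step 1: XOR ciphertext with key:
  Ciphertext: 000001
  Key:        011001
  XOR:        011000
Step 2: Plaintext = 011000 = 24 in decimal.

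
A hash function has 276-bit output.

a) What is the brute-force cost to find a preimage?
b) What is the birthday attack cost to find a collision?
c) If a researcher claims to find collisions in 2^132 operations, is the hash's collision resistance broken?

Step 1: Preimage resistance requires brute-force of 2^276 operations.
Step 2: Collision resistance (birthday bound) = 2^(276/2) = 2^138.
Step 3: The claimed attack costs 2^132 operations.
Step 4: Since 2^132 < 2^138, the claimed attack beats the generic birthday bound, so collision resistance is broken.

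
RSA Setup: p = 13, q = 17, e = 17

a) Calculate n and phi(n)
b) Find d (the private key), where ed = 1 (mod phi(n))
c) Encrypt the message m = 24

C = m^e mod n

Step 1: n = 13 * 17 = 221.
Step 2: phi(n) = (13-1)(17-1) = 12 * 16 = 192.
Step 3: Find d = 17^(-1) mod 192 = 113.
  Verify: 17 * 113 = 1921 = 1 (mod 192).
Step 4: C = 24^17 mod 221 = 7.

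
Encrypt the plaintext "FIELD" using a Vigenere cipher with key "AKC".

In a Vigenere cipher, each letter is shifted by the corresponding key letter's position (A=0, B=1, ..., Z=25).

Step 1: Repeat key to match plaintext length:
  Plaintext: FIELD
  Key:       AKCAK
Step 2: Encrypt each letter:
  F(5) + A(0) = (5+0) mod 26 = 5 = F
  I(8) + K(10) = (8+10) mod 26 = 18 = S
  E(4) + C(2) = (4+2) mod 26 = 6 = G
  L(11) + A(0) = (11+0) mod 26 = 11 = L
  D(3) + K(10) = (3+10) mod 26 = 13 = N
Ciphertext: FSGLN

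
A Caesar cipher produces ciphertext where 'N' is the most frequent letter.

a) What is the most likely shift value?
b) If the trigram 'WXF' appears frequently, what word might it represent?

Step 1: In English, 'E' is the most frequent letter (12.7%).
Step 2: The most frequent ciphertext letter is 'N' (position 13).
Step 3: Shift = (13 - 4) mod 26 = 9.
Step 4: Decrypt 'WXF' by shifting back 9:
  W -> N
  X -> O
  F -> W
Step 5: 'WXF' decrypts to 'NOW'.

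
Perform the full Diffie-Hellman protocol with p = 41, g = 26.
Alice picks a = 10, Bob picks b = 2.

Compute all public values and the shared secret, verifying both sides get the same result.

Step 1: A = g^a mod p = 26^10 mod 41 = 32.
Step 2: B = g^b mod p = 26^2 mod 41 = 20.
Step 3: Alice computes s = B^a mod p = 20^10 mod 41 = 40.
Step 4: Bob computes s = A^b mod p = 32^2 mod 41 = 40.
Both sides agree: shared secret = 40.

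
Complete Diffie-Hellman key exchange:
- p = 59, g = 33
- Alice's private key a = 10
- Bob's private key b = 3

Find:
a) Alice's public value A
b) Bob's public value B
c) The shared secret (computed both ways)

Step 1: A = g^a mod p = 33^10 mod 59 = 48.
Step 2: B = g^b mod p = 33^3 mod 59 = 6.
Step 3: Alice computes s = B^a mod p = 6^10 mod 59 = 26.
Step 4: Bob computes s = A^b mod p = 48^3 mod 59 = 26.
Both sides agree: shared secret = 26.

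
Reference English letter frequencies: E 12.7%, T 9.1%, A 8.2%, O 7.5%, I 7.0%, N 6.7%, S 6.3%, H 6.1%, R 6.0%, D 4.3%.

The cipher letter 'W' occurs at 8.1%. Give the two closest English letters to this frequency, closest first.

Step 1: Observed frequency of 'W' is 8.1%.
Step 2: Compute distances to each reference frequency and sort:
  A (8.2%): difference = 0.1% <-- BEST
  O (7.5%): difference = 0.6% <-- RUNNER-UP
  T (9.1%): difference = 1.0%
  I (7.0%): difference = 1.1%
  N (6.7%): difference = 1.4%
Step 3: Most likely is 'A' (8.2%, diff 0.1%); second most likely is 'O' (7.5%, diff 0.6%).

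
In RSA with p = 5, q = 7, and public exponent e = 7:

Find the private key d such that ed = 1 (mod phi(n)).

Step 1: n = 5 * 7 = 35.
Step 2: phi(n) = 4 * 6 = 24.
Step 3: Find d such that 7 * d = 1 (mod 24).
Step 4: d = 7^(-1) mod 24 = 7.
Verification: 7 * 7 = 49 = 2 * 24 + 1.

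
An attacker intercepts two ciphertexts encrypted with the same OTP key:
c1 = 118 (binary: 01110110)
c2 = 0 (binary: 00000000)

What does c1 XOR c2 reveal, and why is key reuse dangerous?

Step 1: c1 XOR c2 = (m1 XOR k) XOR (m2 XOR k).
Step 2: By XOR associativity/commutativity: = m1 XOR m2 XOR k XOR k = m1 XOR m2.
Step 3: 01110110 XOR 00000000 = 01110110 = 118.
Step 4: The key cancels out! An attacker learns m1 XOR m2 = 118, revealing the relationship between plaintexts.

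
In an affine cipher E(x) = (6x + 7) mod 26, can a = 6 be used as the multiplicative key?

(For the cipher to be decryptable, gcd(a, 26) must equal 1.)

Step 1: Compute gcd(6, 26).
Step 2: gcd(6, 26) = 2.
Since gcd = 2 != 1, 6 shares a common factor with 26, so it cannot be used.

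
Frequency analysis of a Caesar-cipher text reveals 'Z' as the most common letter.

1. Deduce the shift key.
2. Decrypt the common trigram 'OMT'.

Step 1: In English, 'E' is the most frequent letter (12.7%).
Step 2: The most frequent ciphertext letter is 'Z' (position 25).
Step 3: Shift = (25 - 4) mod 26 = 21.
Step 4: Decrypt 'OMT' by shifting back 21:
  O -> T
  M -> R
  T -> Y
Step 5: 'OMT' decrypts to 'TRY'.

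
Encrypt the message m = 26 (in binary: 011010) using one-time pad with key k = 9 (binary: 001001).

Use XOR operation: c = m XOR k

Step 1: Write out the XOR operation bit by bit:
  Message: 011010
  Key:     001001
  XOR:     010011
Step 2: Convert to decimal: 010011 = 19.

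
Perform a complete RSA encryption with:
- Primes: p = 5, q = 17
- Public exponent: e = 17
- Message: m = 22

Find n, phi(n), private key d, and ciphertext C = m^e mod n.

Step 1: n = 5 * 17 = 85.
Step 2: phi(n) = (5-1)(17-1) = 4 * 16 = 64.
Step 3: Find d = 17^(-1) mod 64 = 49.
  Verify: 17 * 49 = 833 = 1 (mod 64).
Step 4: C = 22^17 mod 85 = 22.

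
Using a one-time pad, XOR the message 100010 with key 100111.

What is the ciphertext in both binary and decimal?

Step 1: Write out the XOR operation bit by bit:
  Message: 100010
  Key:     100111
  XOR:     000101
Step 2: Convert to decimal: 000101 = 5.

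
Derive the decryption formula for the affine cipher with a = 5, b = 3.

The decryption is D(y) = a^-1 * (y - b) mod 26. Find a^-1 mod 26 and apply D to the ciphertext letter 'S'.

Step 1: Find a^-1, the modular inverse of 5 mod 26.
Step 2: We need 5 * a^-1 = 1 (mod 26).
Step 3: 5 * 21 = 105 = 4 * 26 + 1, so a^-1 = 21.
Step 4: D(y) = 21(y - 3) mod 26.
Step 5: Apply to 'S' (y = 18): D(18) = 21 * (18 - 3) mod 26 = 21 * 15 mod 26 = 3 -> 'D'.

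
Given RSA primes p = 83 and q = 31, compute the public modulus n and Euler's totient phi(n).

Step 1: n = p * q = 83 * 31 = 2573.
Step 2: phi(n) = (p-1)(q-1) = 82 * 30 = 2460.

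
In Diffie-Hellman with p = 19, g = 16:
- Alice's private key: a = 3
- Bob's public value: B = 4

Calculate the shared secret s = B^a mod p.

Step 1: s = B^a mod p = 4^3 mod 19.
  4^1 mod 19 = 4
  4^2 mod 19 = (4 * 4) mod 19 = 16
  4^3 mod 19 = (16 * 4) mod 19 = 7
Result: shared secret = 7.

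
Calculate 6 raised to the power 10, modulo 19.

Step 1: Compute 6^10 mod 19 step by step, reducing modulo 19 at each step.
  6^1 mod 19 = 6
  6^2 mod 19 = (6 * 6) mod 19 = 17
  6^3 mod 19 = (17 * 6) mod 19 = 7
  6^4 mod 19 = (7 * 6) mod 19 = 4
  6^5 mod 19 = (4 * 6) mod 19 = 5
  6^6 mod 19 = (5 * 6) mod 19 = 11
  6^7 mod 19 = (11 * 6) mod 19 = 9
  6^8 mod 19 = (9 * 6) mod 19 = 16
  6^9 mod 19 = (16 * 6) mod 19 = 1
  6^10 mod 19 = (1 * 6) mod 19 = 6
Step 2: Result = 6.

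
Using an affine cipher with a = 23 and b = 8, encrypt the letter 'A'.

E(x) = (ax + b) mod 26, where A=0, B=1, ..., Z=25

Step 1: Convert 'A' to number: x = 0.
Step 2: E(0) = (23 * 0 + 8) mod 26 = 8 mod 26 = 8.
Step 3: Convert 8 back to letter: I.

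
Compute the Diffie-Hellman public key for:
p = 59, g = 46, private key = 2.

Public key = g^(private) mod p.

Step 1: A = g^a mod p = 46^2 mod 59.
  46^1 mod 59 = 46
  46^2 mod 59 = (46 * 46) mod 59 = 51
Result: A = 51.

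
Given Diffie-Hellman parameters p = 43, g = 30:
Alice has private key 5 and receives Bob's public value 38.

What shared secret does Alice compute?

Step 1: s = B^a mod p = 38^5 mod 43.
  38^1 mod 43 = 38
  38^2 mod 43 = (38 * 38) mod 43 = 25
  38^3 mod 43 = (25 * 38) mod 43 = 4
  38^4 mod 43 = (4 * 38) mod 43 = 23
  38^5 mod 43 = (23 * 38) mod 43 = 14
Result: shared secret = 14.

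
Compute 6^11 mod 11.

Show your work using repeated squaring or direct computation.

Step 1: Compute 6^11 mod 11 step by step, reducing modulo 11 at each step.
  6^1 mod 11 = 6
  6^2 mod 11 = (6 * 6) mod 11 = 3
  6^3 mod 11 = (3 * 6) mod 11 = 7
  6^4 mod 11 = (7 * 6) mod 11 = 9
  6^5 mod 11 = (9 * 6) mod 11 = 10
  6^6 mod 11 = (10 * 6) mod 11 = 5
  6^7 mod 11 = (5 * 6) mod 11 = 8
  6^8 mod 11 = (8 * 6) mod 11 = 4
  6^9 mod 11 = (4 * 6) mod 11 = 2
  6^10 mod 11 = (2 * 6) mod 11 = 1
  6^11 mod 11 = (1 * 6) mod 11 = 6
Step 2: Result = 6.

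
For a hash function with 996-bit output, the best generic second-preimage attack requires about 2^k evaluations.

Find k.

Step 1: The hash has a 996-bit output.
Step 2: Second-preimage resistance means: given a specific input x, it should be infeasible to find a different y with h(y) = h(x).
With a 996-bit output, a generic search for a second preimage costs about 2^996 evaluations (each trial matches the fixed target with probability 2^-996).
Step 3: Security level = 996 bits.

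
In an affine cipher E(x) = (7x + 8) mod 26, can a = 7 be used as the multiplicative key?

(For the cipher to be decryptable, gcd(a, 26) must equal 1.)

Step 1: Compute gcd(7, 26).
Step 2: gcd(7, 26) = 1.
Since gcd = 1, 7 is coprime with 26, so it is a valid key.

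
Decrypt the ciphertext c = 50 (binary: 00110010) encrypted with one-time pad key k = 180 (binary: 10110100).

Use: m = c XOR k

Step 1: XOR ciphertext with key:
  Ciphertext: 00110010
  Key:        10110100
  XOR:        10000110
Step 2: Plaintext = 10000110 = 134 in decimal.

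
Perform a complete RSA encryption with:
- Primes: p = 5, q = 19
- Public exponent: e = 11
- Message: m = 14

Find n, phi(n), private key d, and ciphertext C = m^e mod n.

Step 1: n = 5 * 19 = 95.
Step 2: phi(n) = (5-1)(19-1) = 4 * 18 = 72.
Step 3: Find d = 11^(-1) mod 72 = 59.
  Verify: 11 * 59 = 649 = 1 (mod 72).
Step 4: C = 14^11 mod 95 = 89.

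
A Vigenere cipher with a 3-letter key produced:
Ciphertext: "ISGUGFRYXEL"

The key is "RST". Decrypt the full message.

Step 1: Key 'RST' has length 3. Extended key: RSTRSTRSTRS
Step 2: Decrypt each position:
  I(8) - R(17) = 17 = R
  S(18) - S(18) = 0 = A
  G(6) - T(19) = 13 = N
  U(20) - R(17) = 3 = D
  G(6) - S(18) = 14 = O
  F(5) - T(19) = 12 = M
  R(17) - R(17) = 0 = A
  Y(24) - S(18) = 6 = G
  X(23) - T(19) = 4 = E
  E(4) - R(17) = 13 = N
  L(11) - S(18) = 19 = T
Plaintext: RANDOMAGENT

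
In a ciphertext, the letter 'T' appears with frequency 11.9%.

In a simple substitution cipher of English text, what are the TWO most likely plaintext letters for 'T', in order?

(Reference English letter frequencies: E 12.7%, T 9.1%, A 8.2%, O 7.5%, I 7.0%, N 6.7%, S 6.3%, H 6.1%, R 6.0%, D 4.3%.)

Step 1: Observed frequency of 'T' is 11.9%.
Step 2: Compute distances to each reference frequency and sort:
  E (12.7%): difference = 0.8% <-- BEST
  T (9.1%): difference = 2.8% <-- RUNNER-UP
  A (8.2%): difference = 3.7%
  O (7.5%): difference = 4.4%
  I (7.0%): difference = 4.9%
Step 3: Most likely is 'E' (12.7%, diff 0.8%); second most likely is 'T' (9.1%, diff 2.8%).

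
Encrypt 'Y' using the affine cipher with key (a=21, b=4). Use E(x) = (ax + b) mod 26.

Step 1: Convert 'Y' to number: x = 24.
Step 2: E(24) = (21 * 24 + 4) mod 26 = 508 mod 26 = 14.
Step 3: Convert 14 back to letter: O.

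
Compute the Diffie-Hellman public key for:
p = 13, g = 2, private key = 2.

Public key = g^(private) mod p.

Step 1: A = g^a mod p = 2^2 mod 13.
  2^1 mod 13 = 2
  2^2 mod 13 = (2 * 2) mod 13 = 4
Result: A = 4.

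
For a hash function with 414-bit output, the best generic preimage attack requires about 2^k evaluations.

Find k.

Step 1: The hash has a 414-bit output.
Step 2: Preimage resistance means: given a digest h(x), it should be infeasible to find any input that hashes to it.
With a 414-bit output there are 2^414 possible digests, so a generic brute-force preimage search costs about 2^414 evaluations.
Step 3: Security level = 414 bits.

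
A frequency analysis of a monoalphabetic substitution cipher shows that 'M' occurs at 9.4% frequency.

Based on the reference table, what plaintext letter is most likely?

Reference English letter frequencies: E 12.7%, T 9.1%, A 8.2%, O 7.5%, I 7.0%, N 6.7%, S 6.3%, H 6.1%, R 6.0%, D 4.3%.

Step 1: The observed frequency is 9.4%.
Step 2: Compare with English frequencies:
  E: 12.7% (difference: 3.3%)
  T: 9.1% (difference: 0.3%) <-- closest
  A: 8.2% (difference: 1.2%)
  O: 7.5% (difference: 1.9%)
  I: 7.0% (difference: 2.4%)
  N: 6.7% (difference: 2.7%)
  S: 6.3% (difference: 3.1%)
  H: 6.1% (difference: 3.3%)
  R: 6.0% (difference: 3.4%)
  D: 4.3% (difference: 5.1%)
Step 3: 'M' most likely represents 'T' (frequency 9.1%).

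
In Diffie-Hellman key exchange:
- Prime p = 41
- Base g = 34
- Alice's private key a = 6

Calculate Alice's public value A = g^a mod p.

Step 1: A = g^a mod p = 34^6 mod 41.
  34^1 mod 41 = 34
  34^2 mod 41 = (34 * 34) mod 41 = 8
  34^3 mod 41 = (8 * 34) mod 41 = 26
  34^4 mod 41 = (26 * 34) mod 41 = 23
  34^5 mod 41 = (23 * 34) mod 41 = 3
  34^6 mod 41 = (3 * 34) mod 41 = 20
Result: A = 20.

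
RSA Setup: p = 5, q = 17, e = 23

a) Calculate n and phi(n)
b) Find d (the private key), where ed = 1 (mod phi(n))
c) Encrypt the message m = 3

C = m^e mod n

Step 1: n = 5 * 17 = 85.
Step 2: phi(n) = (5-1)(17-1) = 4 * 16 = 64.
Step 3: Find d = 23^(-1) mod 64 = 39.
  Verify: 23 * 39 = 897 = 1 (mod 64).
Step 4: C = 3^23 mod 85 = 62.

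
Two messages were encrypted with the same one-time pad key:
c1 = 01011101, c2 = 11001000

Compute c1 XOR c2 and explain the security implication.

Step 1: c1 XOR c2 = (m1 XOR k) XOR (m2 XOR k).
Step 2: By XOR associativity/commutativity: = m1 XOR m2 XOR k XOR k = m1 XOR m2.
Step 3: 01011101 XOR 11001000 = 10010101 = 149.
Step 4: The key cancels out! An attacker learns m1 XOR m2 = 149, revealing the relationship between plaintexts.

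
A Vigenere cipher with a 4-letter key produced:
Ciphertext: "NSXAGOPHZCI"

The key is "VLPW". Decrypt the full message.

Step 1: Key 'VLPW' has length 4. Extended key: VLPWVLPWVLP
Step 2: Decrypt each position:
  N(13) - V(21) = 18 = S
  S(18) - L(11) = 7 = H
  X(23) - P(15) = 8 = I
  A(0) - W(22) = 4 = E
  G(6) - V(21) = 11 = L
  O(14) - L(11) = 3 = D
  P(15) - P(15) = 0 = A
  H(7) - W(22) = 11 = L
  Z(25) - V(21) = 4 = E
  C(2) - L(11) = 17 = R
  I(8) - P(15) = 19 = T
Plaintext: SHIELDALERT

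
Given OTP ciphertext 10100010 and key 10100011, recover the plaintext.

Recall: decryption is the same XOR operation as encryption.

Step 1: XOR ciphertext with key:
  Ciphertext: 10100010
  Key:        10100011
  XOR:        00000001
Step 2: Plaintext = 00000001 = 1 in decimal.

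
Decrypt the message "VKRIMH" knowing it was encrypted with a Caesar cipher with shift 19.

Step 1: Reverse the shift by subtracting 19 from each letter position.
  V (position 21) -> position (21-19) mod 26 = 2 -> C
  K (position 10) -> position (10-19) mod 26 = 17 -> R
  R (position 17) -> position (17-19) mod 26 = 24 -> Y
  I (position 8) -> position (8-19) mod 26 = 15 -> P
  M (position 12) -> position (12-19) mod 26 = 19 -> T
  H (position 7) -> position (7-19) mod 26 = 14 -> O
Decrypted message: CRYPTO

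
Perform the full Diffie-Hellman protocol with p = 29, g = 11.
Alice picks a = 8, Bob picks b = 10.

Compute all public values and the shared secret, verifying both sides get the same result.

Step 1: A = g^a mod p = 11^8 mod 29 = 16.
Step 2: B = g^b mod p = 11^10 mod 29 = 22.
Step 3: Alice computes s = B^a mod p = 22^8 mod 29 = 7.
Step 4: Bob computes s = A^b mod p = 16^10 mod 29 = 7.
Both sides agree: shared secret = 7.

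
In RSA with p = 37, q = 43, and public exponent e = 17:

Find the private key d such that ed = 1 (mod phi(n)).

Step 1: n = 37 * 43 = 1591.
Step 2: phi(n) = 36 * 42 = 1512.
Step 3: Find d such that 17 * d = 1 (mod 1512).
Step 4: d = 17^(-1) mod 1512 = 89.
Verification: 17 * 89 = 1513 = 1 * 1512 + 1.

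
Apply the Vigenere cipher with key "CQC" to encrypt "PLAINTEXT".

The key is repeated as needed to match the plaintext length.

Step 1: Repeat key to match plaintext length:
  Plaintext: PLAINTEXT
  Key:       CQCCQCCQC
Step 2: Encrypt each letter:
  P(15) + C(2) = (15+2) mod 26 = 17 = R
  L(11) + Q(16) = (11+16) mod 26 = 1 = B
  A(0) + C(2) = (0+2) mod 26 = 2 = C
  I(8) + C(2) = (8+2) mod 26 = 10 = K
  N(13) + Q(16) = (13+16) mod 26 = 3 = D
  T(19) + C(2) = (19+2) mod 26 = 21 = V
  E(4) + C(2) = (4+2) mod 26 = 6 = G
  X(23) + Q(16) = (23+16) mod 26 = 13 = N
  T(19) + C(2) = (19+2) mod 26 = 21 = V
Ciphertext: RBCKDVGNV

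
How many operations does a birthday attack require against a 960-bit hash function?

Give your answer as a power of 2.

Step 1: The birthday paradox gives collision probability ~50% after sqrt(2^n) = 2^(n/2) hashes.
Step 2: For 960-bit output: 2^(960/2) = 2^480.
Step 3: Approximately 2^480 hash computations needed.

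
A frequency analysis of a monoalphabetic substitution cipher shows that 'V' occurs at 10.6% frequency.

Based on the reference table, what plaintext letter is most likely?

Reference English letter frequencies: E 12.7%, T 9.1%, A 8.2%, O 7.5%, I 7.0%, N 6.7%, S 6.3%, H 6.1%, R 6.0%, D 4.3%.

Step 1: The observed frequency is 10.6%.
Step 2: Compare with English frequencies:
  E: 12.7% (difference: 2.1%)
  T: 9.1% (difference: 1.5%) <-- closest
  A: 8.2% (difference: 2.4%)
  O: 7.5% (difference: 3.1%)
  I: 7.0% (difference: 3.6%)
  N: 6.7% (difference: 3.9%)
  S: 6.3% (difference: 4.3%)
  H: 6.1% (difference: 4.5%)
  R: 6.0% (difference: 4.6%)
  D: 4.3% (difference: 6.3%)
Step 3: 'V' most likely represents 'T' (frequency 9.1%).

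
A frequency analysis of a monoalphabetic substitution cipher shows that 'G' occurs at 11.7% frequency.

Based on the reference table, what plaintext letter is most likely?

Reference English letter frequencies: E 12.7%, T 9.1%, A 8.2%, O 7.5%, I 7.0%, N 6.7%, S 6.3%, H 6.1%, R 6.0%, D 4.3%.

Step 1: The observed frequency is 11.7%.
Step 2: Compare with English frequencies:
  E: 12.7% (difference: 1.0%) <-- closest
  T: 9.1% (difference: 2.6%)
  A: 8.2% (difference: 3.5%)
  O: 7.5% (difference: 4.2%)
  I: 7.0% (difference: 4.7%)
  N: 6.7% (difference: 5.0%)
  S: 6.3% (difference: 5.4%)
  H: 6.1% (difference: 5.6%)
  R: 6.0% (difference: 5.7%)
  D: 4.3% (difference: 7.4%)
Step 3: 'G' most likely represents 'E' (frequency 12.7%).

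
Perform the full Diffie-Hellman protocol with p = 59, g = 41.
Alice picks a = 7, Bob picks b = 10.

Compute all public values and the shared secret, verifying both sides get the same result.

Step 1: A = g^a mod p = 41^7 mod 59 = 17.
Step 2: B = g^b mod p = 41^10 mod 59 = 35.
Step 3: Alice computes s = B^a mod p = 35^7 mod 59 = 12.
Step 4: Bob computes s = A^b mod p = 17^10 mod 59 = 12.
Both sides agree: shared secret = 12.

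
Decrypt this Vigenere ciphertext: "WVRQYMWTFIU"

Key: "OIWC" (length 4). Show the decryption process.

Step 1: Key 'OIWC' has length 4. Extended key: OIWCOIWCOIW
Step 2: Decrypt each position:
  W(22) - O(14) = 8 = I
  V(21) - I(8) = 13 = N
  R(17) - W(22) = 21 = V
  Q(16) - C(2) = 14 = O
  Y(24) - O(14) = 10 = K
  M(12) - I(8) = 4 = E
  W(22) - W(22) = 0 = A
  T(19) - C(2) = 17 = R
  F(5) - O(14) = 17 = R
  I(8) - I(8) = 0 = A
  U(20) - W(22) = 24 = Y
Plaintext: INVOKEARRAY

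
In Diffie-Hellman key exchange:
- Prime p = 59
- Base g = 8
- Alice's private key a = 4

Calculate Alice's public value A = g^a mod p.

Step 1: A = g^a mod p = 8^4 mod 59.
  8^1 mod 59 = 8
  8^2 mod 59 = (8 * 8) mod 59 = 5
  8^3 mod 59 = (5 * 8) mod 59 = 40
  8^4 mod 59 = (40 * 8) mod 59 = 25
Result: A = 25.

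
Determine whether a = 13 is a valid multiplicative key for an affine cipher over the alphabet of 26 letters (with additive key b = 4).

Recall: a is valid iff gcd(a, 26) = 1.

Step 1: Compute gcd(13, 26).
Step 2: gcd(13, 26) = 13.
Since gcd = 13 != 1, 13 shares a common factor with 26, so it cannot be used.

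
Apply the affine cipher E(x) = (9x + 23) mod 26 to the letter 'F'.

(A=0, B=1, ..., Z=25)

Step 1: Convert 'F' to number: x = 5.
Step 2: E(5) = (9 * 5 + 23) mod 26 = 68 mod 26 = 16.
Step 3: Convert 16 back to letter: Q.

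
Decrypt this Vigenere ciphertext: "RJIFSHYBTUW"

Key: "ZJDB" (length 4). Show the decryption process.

Step 1: Key 'ZJDB' has length 4. Extended key: ZJDBZJDBZJD
Step 2: Decrypt each position:
  R(17) - Z(25) = 18 = S
  J(9) - J(9) = 0 = A
  I(8) - D(3) = 5 = F
  F(5) - B(1) = 4 = E
  S(18) - Z(25) = 19 = T
  H(7) - J(9) = 24 = Y
  Y(24) - D(3) = 21 = V
  B(1) - B(1) = 0 = A
  T(19) - Z(25) = 20 = U
  U(20) - J(9) = 11 = L
  W(22) - D(3) = 19 = T
Plaintext: SAFETYVAULT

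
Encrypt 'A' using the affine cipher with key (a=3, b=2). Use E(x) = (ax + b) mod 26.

Step 1: Convert 'A' to number: x = 0.
Step 2: E(0) = (3 * 0 + 2) mod 26 = 2 mod 26 = 2.
Step 3: Convert 2 back to letter: C.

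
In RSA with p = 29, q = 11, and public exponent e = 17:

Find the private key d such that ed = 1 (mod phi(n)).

Step 1: n = 29 * 11 = 319.
Step 2: phi(n) = 28 * 10 = 280.
Step 3: Find d such that 17 * d = 1 (mod 280).
Step 4: d = 17^(-1) mod 280 = 33.
Verification: 17 * 33 = 561 = 2 * 280 + 1.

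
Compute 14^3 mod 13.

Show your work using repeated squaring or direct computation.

Step 1: Compute 14^3 mod 13 step by step, reducing modulo 13 at each step.
  14^1 mod 13 = 1
  14^2 mod 13 = (1 * 14) mod 13 = 1
  14^3 mod 13 = (1 * 14) mod 13 = 1
Step 2: Result = 1.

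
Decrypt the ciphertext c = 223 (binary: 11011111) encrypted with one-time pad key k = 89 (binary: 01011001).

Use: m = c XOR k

Step 1: XOR ciphertext with key:
  Ciphertext: 11011111
  Key:        01011001
  XOR:        10000110
Step 2: Plaintext = 10000110 = 134 in decimal.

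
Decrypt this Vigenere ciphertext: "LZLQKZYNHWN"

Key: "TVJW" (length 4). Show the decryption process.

Step 1: Key 'TVJW' has length 4. Extended key: TVJWTVJWTVJ
Step 2: Decrypt each position:
  L(11) - T(19) = 18 = S
  Z(25) - V(21) = 4 = E
  L(11) - J(9) = 2 = C
  Q(16) - W(22) = 20 = U
  K(10) - T(19) = 17 = R
  Z(25) - V(21) = 4 = E
  Y(24) - J(9) = 15 = P
  N(13) - W(22) = 17 = R
  H(7) - T(19) = 14 = O
  W(22) - V(21) = 1 = B
  N(13) - J(9) = 4 = E
Plaintext: SECUREPROBE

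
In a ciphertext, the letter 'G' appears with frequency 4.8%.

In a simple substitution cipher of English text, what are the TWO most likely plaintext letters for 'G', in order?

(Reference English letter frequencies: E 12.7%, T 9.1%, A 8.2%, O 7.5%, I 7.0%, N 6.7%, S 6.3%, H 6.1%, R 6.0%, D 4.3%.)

Step 1: Observed frequency of 'G' is 4.8%.
Step 2: Compute distances to each reference frequency and sort:
  D (4.3%): difference = 0.5% <-- BEST
  R (6.0%): difference = 1.2% <-- RUNNER-UP
  H (6.1%): difference = 1.3%
  S (6.3%): difference = 1.5%
  N (6.7%): difference = 1.9%
Step 3: Most likely is 'D' (4.3%, diff 0.5%); second most likely is 'R' (6.0%, diff 1.2%).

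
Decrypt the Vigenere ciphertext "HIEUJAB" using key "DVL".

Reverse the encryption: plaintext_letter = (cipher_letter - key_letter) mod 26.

Step 1: Extend key: DVLDVLD
Step 2: Decrypt each letter (c - k) mod 26:
  H(7) - D(3) = (7-3) mod 26 = 4 = E
  I(8) - V(21) = (8-21) mod 26 = 13 = N
  E(4) - L(11) = (4-11) mod 26 = 19 = T
  U(20) - D(3) = (20-3) mod 26 = 17 = R
  J(9) - V(21) = (9-21) mod 26 = 14 = O
  A(0) - L(11) = (0-11) mod 26 = 15 = P
  B(1) - D(3) = (1-3) mod 26 = 24 = Y
Plaintext: ENTROPY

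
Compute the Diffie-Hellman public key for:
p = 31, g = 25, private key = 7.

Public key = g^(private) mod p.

Step 1: A = g^a mod p = 25^7 mod 31.
  25^1 mod 31 = 25
  25^2 mod 31 = (25 * 25) mod 31 = 5
  25^3 mod 31 = (5 * 25) mod 31 = 1
  25^4 mod 31 = (1 * 25) mod 31 = 25
  25^5 mod 31 = (25 * 25) mod 31 = 5
  25^6 mod 31 = (5 * 25) mod 31 = 1
  25^7 mod 31 = (1 * 25) mod 31 = 25
Result: A = 25.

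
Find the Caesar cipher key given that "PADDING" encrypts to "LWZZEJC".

Step 1: Compare first letters: P (position 15) -> L (position 11).
Step 2: Shift = (11 - 15) mod 26 = 22.
The shift value is 22.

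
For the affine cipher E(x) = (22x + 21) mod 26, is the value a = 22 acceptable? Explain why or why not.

Step 1: Compute gcd(22, 26).
Step 2: gcd(22, 26) = 2.
Since gcd = 2 != 1, 22 shares a common factor with 26, so it cannot be used.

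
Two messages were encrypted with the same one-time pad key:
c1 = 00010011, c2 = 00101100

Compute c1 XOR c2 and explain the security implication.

Step 1: c1 XOR c2 = (m1 XOR k) XOR (m2 XOR k).
Step 2: By XOR associativity/commutativity: = m1 XOR m2 XOR k XOR k = m1 XOR m2.
Step 3: 00010011 XOR 00101100 = 00111111 = 63.
Step 4: The key cancels out! An attacker learns m1 XOR m2 = 63, revealing the relationship between plaintexts.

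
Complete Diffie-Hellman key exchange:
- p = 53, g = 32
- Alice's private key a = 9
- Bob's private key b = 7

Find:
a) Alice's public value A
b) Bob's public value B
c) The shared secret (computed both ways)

Step 1: A = g^a mod p = 32^9 mod 53 = 41.
Step 2: B = g^b mod p = 32^7 mod 53 = 18.
Step 3: Alice computes s = B^a mod p = 18^9 mod 53 = 8.
Step 4: Bob computes s = A^b mod p = 41^7 mod 53 = 8.
Both sides agree: shared secret = 8.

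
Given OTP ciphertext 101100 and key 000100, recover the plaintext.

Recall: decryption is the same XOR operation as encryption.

Step 1: XOR ciphertext with key:
  Ciphertext: 101100
  Key:        000100
  XOR:        101000
Step 2: Plaintext = 101000 = 40 in decimal.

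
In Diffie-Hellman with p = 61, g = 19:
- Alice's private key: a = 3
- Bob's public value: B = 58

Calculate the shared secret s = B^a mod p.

Step 1: s = B^a mod p = 58^3 mod 61.
  58^1 mod 61 = 58
  58^2 mod 61 = (58 * 58) mod 61 = 9
  58^3 mod 61 = (9 * 58) mod 61 = 34
Result: shared secret = 34.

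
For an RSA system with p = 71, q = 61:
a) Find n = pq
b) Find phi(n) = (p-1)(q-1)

Step 1: n = p * q = 71 * 61 = 4331.
Step 2: phi(n) = (p-1)(q-1) = 70 * 60 = 4200.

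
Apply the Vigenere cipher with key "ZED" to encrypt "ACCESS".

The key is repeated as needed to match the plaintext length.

Step 1: Repeat key to match plaintext length:
  Plaintext: ACCESS
  Key:       ZEDZED
Step 2: Encrypt each letter:
  A(0) + Z(25) = (0+25) mod 26 = 25 = Z
  C(2) + E(4) = (2+4) mod 26 = 6 = G
  C(2) + D(3) = (2+3) mod 26 = 5 = F
  E(4) + Z(25) = (4+25) mod 26 = 3 = D
  S(18) + E(4) = (18+4) mod 26 = 22 = W
  S(18) + D(3) = (18+3) mod 26 = 21 = V
Ciphertext: ZGFDWV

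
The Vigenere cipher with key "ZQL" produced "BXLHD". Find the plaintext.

Step 1: Extend key: ZQLZQ
Step 2: Decrypt each letter (c - k) mod 26:
  B(1) - Z(25) = (1-25) mod 26 = 2 = C
  X(23) - Q(16) = (23-16) mod 26 = 7 = H
  L(11) - L(11) = (11-11) mod 26 = 0 = A
  H(7) - Z(25) = (7-25) mod 26 = 8 = I
  D(3) - Q(16) = (3-16) mod 26 = 13 = N
Plaintext: CHAIN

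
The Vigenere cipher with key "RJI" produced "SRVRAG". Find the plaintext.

Step 1: Extend key: RJIRJI
Step 2: Decrypt each letter (c - k) mod 26:
  S(18) - R(17) = (18-17) mod 26 = 1 = B
  R(17) - J(9) = (17-9) mod 26 = 8 = I
  V(21) - I(8) = (21-8) mod 26 = 13 = N
  R(17) - R(17) = (17-17) mod 26 = 0 = A
  A(0) - J(9) = (0-9) mod 26 = 17 = R
  G(6) - I(8) = (6-8) mod 26 = 24 = Y
Plaintext: BINARY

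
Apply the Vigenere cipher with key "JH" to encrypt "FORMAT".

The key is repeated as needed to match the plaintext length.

Step 1: Repeat key to match plaintext length:
  Plaintext: FORMAT
  Key:       JHJHJH
Step 2: Encrypt each letter:
  F(5) + J(9) = (5+9) mod 26 = 14 = O
  O(14) + H(7) = (14+7) mod 26 = 21 = V
  R(17) + J(9) = (17+9) mod 26 = 0 = A
  M(12) + H(7) = (12+7) mod 26 = 19 = T
  A(0) + J(9) = (0+9) mod 26 = 9 = J
  T(19) + H(7) = (19+7) mod 26 = 0 = A
Ciphertext: OVATJA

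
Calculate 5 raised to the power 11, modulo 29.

Step 1: Compute 5^11 mod 29 step by step, reducing modulo 29 at each step.
  5^1 mod 29 = 5
  5^2 mod 29 = (5 * 5) mod 29 = 25
  5^3 mod 29 = (25 * 5) mod 29 = 9
  5^4 mod 29 = (9 * 5) mod 29 = 16
  5^5 mod 29 = (16 * 5) mod 29 = 22
  5^6 mod 29 = (22 * 5) mod 29 = 23
  5^7 mod 29 = (23 * 5) mod 29 = 28
  5^8 mod 29 = (28 * 5) mod 29 = 24
  5^9 mod 29 = (24 * 5) mod 29 = 4
  5^10 mod 29 = (4 * 5) mod 29 = 20
  5^11 mod 29 = (20 * 5) mod 29 = 13
Step 2: Result = 13.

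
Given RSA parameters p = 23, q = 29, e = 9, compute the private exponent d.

Step 1: n = 23 * 29 = 667.
Step 2: phi(n) = 22 * 28 = 616.
Step 3: Find d such that 9 * d = 1 (mod 616).
Step 4: d = 9^(-1) mod 616 = 137.
Verification: 9 * 137 = 1233 = 2 * 616 + 1.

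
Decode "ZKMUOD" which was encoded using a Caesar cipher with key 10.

Step 1: Reverse the shift by subtracting 10 from each letter position.
  Z (position 25) -> position (25-10) mod 26 = 15 -> P
  K (position 10) -> position (10-10) mod 26 = 0 -> A
  M (position 12) -> position (12-10) mod 26 = 2 -> C
  U (position 20) -> position (20-10) mod 26 = 10 -> K
  O (position 14) -> position (14-10) mod 26 = 4 -> E
  D (position 3) -> position (3-10) mod 26 = 19 -> T
Decrypted message: PACKET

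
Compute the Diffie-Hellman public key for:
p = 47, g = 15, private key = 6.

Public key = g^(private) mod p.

Step 1: A = g^a mod p = 15^6 mod 47.
  15^1 mod 47 = 15
  15^2 mod 47 = (15 * 15) mod 47 = 37
  15^3 mod 47 = (37 * 15) mod 47 = 38
  15^4 mod 47 = (38 * 15) mod 47 = 6
  15^5 mod 47 = (6 * 15) mod 47 = 43
  15^6 mod 47 = (43 * 15) mod 47 = 34
Result: A = 34.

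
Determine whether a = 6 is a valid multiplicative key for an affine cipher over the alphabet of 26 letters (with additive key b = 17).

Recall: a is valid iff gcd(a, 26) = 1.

Step 1: Compute gcd(6, 26).
Step 2: gcd(6, 26) = 2.
Since gcd = 2 != 1, 6 shares a common factor with 26, so it cannot be used.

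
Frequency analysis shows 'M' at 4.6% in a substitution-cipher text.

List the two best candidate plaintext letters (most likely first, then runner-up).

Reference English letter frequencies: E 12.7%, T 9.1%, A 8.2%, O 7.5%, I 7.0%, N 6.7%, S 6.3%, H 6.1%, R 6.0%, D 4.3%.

Step 1: Observed frequency of 'M' is 4.6%.
Step 2: Compute distances to each reference frequency and sort:
  D (4.3%): difference = 0.3% <-- BEST
  R (6.0%): difference = 1.4% <-- RUNNER-UP
  H (6.1%): difference = 1.5%
  S (6.3%): difference = 1.7%
  N (6.7%): difference = 2.1%
Step 3: Most likely is 'D' (4.3%, diff 0.3%); second most likely is 'R' (6.0%, diff 1.4%).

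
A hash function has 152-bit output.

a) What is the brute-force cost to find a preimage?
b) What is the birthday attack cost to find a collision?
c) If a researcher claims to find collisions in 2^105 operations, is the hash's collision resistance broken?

Step 1: Preimage resistance requires brute-force of 2^152 operations.
Step 2: Collision resistance (birthday bound) = 2^(152/2) = 2^76.
Step 3: The claimed attack costs 2^105 operations.
Step 4: Since 2^105 >= 2^76, the claimed attack is no faster than the generic birthday attack, so this does not break collision resistance.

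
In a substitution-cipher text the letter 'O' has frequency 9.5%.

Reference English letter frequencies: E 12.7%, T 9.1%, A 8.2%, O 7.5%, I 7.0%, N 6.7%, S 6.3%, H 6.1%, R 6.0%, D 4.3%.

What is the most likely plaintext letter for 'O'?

Step 1: The observed frequency is 9.5%.
Step 2: Compare with English frequencies:
  E: 12.7% (difference: 3.2%)
  T: 9.1% (difference: 0.4%) <-- closest
  A: 8.2% (difference: 1.3%)
  O: 7.5% (difference: 2.0%)
  I: 7.0% (difference: 2.5%)
  N: 6.7% (difference: 2.8%)
  S: 6.3% (difference: 3.2%)
  H: 6.1% (difference: 3.4%)
  R: 6.0% (difference: 3.5%)
  D: 4.3% (difference: 5.2%)
Step 3: 'O' most likely represents 'T' (frequency 9.1%).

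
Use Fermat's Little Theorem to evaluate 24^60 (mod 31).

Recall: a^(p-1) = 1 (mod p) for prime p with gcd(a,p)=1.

Step 1: Since 31 is prime, by Fermat's Little Theorem: 24^30 = 1 (mod 31).
Step 2: Reduce exponent: 60 mod 30 = 0.
Step 3: So 24^60 = 24^0 (mod 31).
Step 4: 24^0 mod 31 = 1.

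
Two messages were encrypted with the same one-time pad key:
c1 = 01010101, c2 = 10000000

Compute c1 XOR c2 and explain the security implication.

Step 1: c1 XOR c2 = (m1 XOR k) XOR (m2 XOR k).
Step 2: By XOR associativity/commutativity: = m1 XOR m2 XOR k XOR k = m1 XOR m2.
Step 3: 01010101 XOR 10000000 = 11010101 = 213.
Step 4: The key cancels out! An attacker learns m1 XOR m2 = 213, revealing the relationship between plaintexts.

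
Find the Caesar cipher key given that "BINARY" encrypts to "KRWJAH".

Step 1: Compare first letters: B (position 1) -> K (position 10).
Step 2: Shift = (10 - 1) mod 26 = 9.
The shift value is 9.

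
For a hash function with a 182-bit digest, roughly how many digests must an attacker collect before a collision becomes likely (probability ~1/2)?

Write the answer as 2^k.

Step 1: The birthday paradox gives collision probability ~50% after sqrt(2^n) = 2^(n/2) hashes.
Step 2: For 182-bit output: 2^(182/2) = 2^91.
Step 3: Approximately 2^91 hash computations needed.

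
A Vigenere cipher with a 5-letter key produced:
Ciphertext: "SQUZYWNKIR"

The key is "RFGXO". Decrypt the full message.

Step 1: Key 'RFGXO' has length 5. Extended key: RFGXORFGXO
Step 2: Decrypt each position:
  S(18) - R(17) = 1 = B
  Q(16) - F(5) = 11 = L
  U(20) - G(6) = 14 = O
  Z(25) - X(23) = 2 = C
  Y(24) - O(14) = 10 = K
  W(22) - R(17) = 5 = F
  N(13) - F(5) = 8 = I
  K(10) - G(6) = 4 = E
  I(8) - X(23) = 11 = L
  R(17) - O(14) = 3 = D
Plaintext: BLOCKFIELD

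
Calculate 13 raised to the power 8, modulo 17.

Step 1: Compute 13^8 mod 17 step by step, reducing modulo 17 at each step.
  13^1 mod 17 = 13
  13^2 mod 17 = (13 * 13) mod 17 = 16
  13^3 mod 17 = (16 * 13) mod 17 = 4
  13^4 mod 17 = (4 * 13) mod 17 = 1
  13^5 mod 17 = (1 * 13) mod 17 = 13
  13^6 mod 17 = (13 * 13) mod 17 = 16
  13^7 mod 17 = (16 * 13) mod 17 = 4
  13^8 mod 17 = (4 * 13) mod 17 = 1
Step 2: Result = 1.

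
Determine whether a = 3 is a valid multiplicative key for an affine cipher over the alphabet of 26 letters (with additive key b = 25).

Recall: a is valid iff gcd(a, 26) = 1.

Step 1: Compute gcd(3, 26).
Step 2: gcd(3, 26) = 1.
Since gcd = 1, 3 is coprime with 26, so it is a valid key.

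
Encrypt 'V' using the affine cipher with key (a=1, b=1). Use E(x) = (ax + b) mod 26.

Step 1: Convert 'V' to number: x = 21.
Step 2: E(21) = (1 * 21 + 1) mod 26 = 22 mod 26 = 22.
Step 3: Convert 22 back to letter: W.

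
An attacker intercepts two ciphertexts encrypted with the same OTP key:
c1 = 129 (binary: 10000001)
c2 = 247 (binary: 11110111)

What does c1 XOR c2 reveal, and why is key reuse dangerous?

Step 1: c1 XOR c2 = (m1 XOR k) XOR (m2 XOR k).
Step 2: By XOR associativity/commutativity: = m1 XOR m2 XOR k XOR k = m1 XOR m2.
Step 3: 10000001 XOR 11110111 = 01110110 = 118.
Step 4: The key cancels out! An attacker learns m1 XOR m2 = 118, revealing the relationship between plaintexts.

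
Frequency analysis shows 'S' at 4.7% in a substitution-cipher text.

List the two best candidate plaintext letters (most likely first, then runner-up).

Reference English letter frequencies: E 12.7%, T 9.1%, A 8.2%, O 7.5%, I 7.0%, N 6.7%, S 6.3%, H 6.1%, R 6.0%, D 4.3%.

Step 1: Observed frequency of 'S' is 4.7%.
Step 2: Compute distances to each reference frequency and sort:
  D (4.3%): difference = 0.4% <-- BEST
  R (6.0%): difference = 1.3% <-- RUNNER-UP
  H (6.1%): difference = 1.4%
  S (6.3%): difference = 1.6%
  N (6.7%): difference = 2.0%
Step 3: Most likely is 'D' (4.3%, diff 0.4%); second most likely is 'R' (6.0%, diff 1.3%).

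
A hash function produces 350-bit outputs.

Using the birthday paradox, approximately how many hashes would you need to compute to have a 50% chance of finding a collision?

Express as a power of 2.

Step 1: The birthday paradox gives collision probability ~50% after sqrt(2^n) = 2^(n/2) hashes.
Step 2: For 350-bit output: 2^(350/2) = 2^175.
Step 3: Approximately 2^175 hash computations needed.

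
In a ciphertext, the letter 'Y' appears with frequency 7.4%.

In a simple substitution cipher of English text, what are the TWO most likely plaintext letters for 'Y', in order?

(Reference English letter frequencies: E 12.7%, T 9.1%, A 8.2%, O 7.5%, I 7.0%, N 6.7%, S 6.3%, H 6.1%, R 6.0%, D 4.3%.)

Step 1: Observed frequency of 'Y' is 7.4%.
Step 2: Compute distances to each reference frequency and sort:
  O (7.5%): difference = 0.1% <-- BEST
  I (7.0%): difference = 0.4% <-- RUNNER-UP
  N (6.7%): difference = 0.7%
  A (8.2%): difference = 0.8%
  S (6.3%): difference = 1.1%
Step 3: Most likely is 'O' (7.5%, diff 0.1%); second most likely is 'I' (7.0%, diff 0.4%).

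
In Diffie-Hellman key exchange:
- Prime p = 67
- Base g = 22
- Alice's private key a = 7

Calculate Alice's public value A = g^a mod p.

Step 1: A = g^a mod p = 22^7 mod 67.
  22^1 mod 67 = 22
  22^2 mod 67 = (22 * 22) mod 67 = 15
  22^3 mod 67 = (15 * 22) mod 67 = 62
  22^4 mod 67 = (62 * 22) mod 67 = 24
  22^5 mod 67 = (24 * 22) mod 67 = 59
  22^6 mod 67 = (59 * 22) mod 67 = 25
  22^7 mod 67 = (25 * 22) mod 67 = 14
Result: A = 14.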